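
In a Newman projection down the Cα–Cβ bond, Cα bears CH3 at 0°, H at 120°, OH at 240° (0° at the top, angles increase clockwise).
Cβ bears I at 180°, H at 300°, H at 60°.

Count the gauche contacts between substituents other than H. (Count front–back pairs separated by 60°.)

Non-H gauche pairs: OH(240°)/I(180°) — 1 interaction.

1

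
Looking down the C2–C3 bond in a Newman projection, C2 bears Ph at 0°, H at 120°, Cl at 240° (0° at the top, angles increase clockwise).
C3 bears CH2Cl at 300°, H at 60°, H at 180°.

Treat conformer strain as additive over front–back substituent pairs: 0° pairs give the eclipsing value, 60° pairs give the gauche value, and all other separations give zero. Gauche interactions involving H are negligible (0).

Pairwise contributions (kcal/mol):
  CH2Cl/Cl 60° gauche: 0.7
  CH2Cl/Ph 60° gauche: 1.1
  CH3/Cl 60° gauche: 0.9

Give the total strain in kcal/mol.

This conformer (staggered): Ph(0°)/CH2Cl(300°) gauche 1.1; Cl(240°)/CH2Cl(300°) gauche 0.7 → 1.8 kcal/mol.

1.8 kcal/mol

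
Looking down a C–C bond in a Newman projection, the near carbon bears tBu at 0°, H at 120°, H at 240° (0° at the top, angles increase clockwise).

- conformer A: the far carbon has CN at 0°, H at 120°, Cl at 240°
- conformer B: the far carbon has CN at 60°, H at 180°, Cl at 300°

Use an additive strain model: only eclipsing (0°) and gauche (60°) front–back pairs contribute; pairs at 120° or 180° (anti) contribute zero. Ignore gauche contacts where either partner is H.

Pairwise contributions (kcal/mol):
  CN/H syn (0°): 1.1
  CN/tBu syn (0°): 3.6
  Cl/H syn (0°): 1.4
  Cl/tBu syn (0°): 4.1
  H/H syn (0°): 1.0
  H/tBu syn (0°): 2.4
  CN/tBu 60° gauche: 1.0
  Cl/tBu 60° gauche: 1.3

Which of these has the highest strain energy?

A (eclipsed): tBu(0°)/CN(0°) eclipsed 3.6; H(120°)/H(120°) eclipsed 1.0; H(240°)/Cl(240°) eclipsed 1.4 → 6.0 kcal/mol.
B (staggered): tBu(0°)/CN(60°) gauche 1.0; tBu(0°)/Cl(300°) gauche 1.3 → 2.3 kcal/mol.
A has the highest total (6.0 kcal/mol).

A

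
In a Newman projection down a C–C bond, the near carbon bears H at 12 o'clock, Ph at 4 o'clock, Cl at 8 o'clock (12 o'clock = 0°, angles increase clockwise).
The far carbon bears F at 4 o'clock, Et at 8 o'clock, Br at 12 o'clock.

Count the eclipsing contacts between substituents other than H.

2

Non-H eclipsing pairs: Ph(120°)/F(120°); Cl(240°)/Et(240°) — 2 interactions.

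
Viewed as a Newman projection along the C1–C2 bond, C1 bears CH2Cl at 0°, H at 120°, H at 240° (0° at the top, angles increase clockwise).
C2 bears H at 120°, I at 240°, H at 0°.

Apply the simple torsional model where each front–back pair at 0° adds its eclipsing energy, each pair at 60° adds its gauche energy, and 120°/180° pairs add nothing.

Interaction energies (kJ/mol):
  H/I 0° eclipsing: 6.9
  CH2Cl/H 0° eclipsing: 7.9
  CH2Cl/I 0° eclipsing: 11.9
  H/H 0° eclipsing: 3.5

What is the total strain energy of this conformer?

18.3 kJ/mol

This conformer is eclipsed. CH2Cl at 0° is eclipsed with H at 0° (7.9); H at 120° is eclipsed with H at 120° (3.5); H at 240° is eclipsed with I at 240° (6.9). Total 18.3 kJ/mol.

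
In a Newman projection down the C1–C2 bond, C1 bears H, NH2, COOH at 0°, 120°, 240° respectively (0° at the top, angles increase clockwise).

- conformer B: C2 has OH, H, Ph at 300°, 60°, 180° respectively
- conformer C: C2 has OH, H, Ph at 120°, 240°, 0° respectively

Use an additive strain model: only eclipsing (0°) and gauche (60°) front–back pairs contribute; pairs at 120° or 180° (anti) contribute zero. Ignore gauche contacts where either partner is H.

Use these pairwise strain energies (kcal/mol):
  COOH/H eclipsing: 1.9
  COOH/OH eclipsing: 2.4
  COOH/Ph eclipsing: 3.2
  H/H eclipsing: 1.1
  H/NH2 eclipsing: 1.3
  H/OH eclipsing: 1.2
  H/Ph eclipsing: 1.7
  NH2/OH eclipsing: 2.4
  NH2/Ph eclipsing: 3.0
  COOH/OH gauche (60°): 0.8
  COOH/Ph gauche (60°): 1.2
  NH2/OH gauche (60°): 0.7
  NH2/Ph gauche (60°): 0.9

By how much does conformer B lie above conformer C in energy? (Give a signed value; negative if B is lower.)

-3.1 kcal/mol

B (staggered): NH2(120°)/Ph(180°) gauche 0.9; COOH(240°)/OH(300°) gauche 0.8; COOH(240°)/Ph(180°) gauche 1.2 → 2.9 kcal/mol.
C (eclipsed): H(0°)/Ph(0°) eclipsed 1.7; NH2(120°)/OH(120°) eclipsed 2.4; COOH(240°)/H(240°) eclipsed 1.9 → 6.0 kcal/mol.
E(B) − E(C) = 2.9 − 6.0 = -3.1 kcal/mol.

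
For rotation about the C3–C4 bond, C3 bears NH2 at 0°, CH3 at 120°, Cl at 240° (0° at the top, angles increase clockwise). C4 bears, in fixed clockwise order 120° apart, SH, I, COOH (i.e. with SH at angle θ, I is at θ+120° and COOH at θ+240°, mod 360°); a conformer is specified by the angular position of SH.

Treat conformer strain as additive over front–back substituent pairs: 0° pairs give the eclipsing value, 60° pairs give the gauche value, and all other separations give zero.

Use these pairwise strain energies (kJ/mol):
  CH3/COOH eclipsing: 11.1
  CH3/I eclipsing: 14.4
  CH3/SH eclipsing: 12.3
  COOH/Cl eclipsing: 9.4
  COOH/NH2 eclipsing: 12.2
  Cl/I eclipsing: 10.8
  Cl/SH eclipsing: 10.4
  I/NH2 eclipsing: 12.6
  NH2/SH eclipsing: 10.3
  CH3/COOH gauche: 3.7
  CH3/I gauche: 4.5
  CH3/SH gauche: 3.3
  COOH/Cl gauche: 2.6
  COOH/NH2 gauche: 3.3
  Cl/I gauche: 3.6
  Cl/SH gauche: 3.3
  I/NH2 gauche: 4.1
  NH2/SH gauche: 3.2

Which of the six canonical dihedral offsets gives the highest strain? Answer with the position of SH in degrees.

SH at 0° (eclipsed): NH2(0°)/SH(0°) eclipsed 10.3; CH3(120°)/I(120°) eclipsed 14.4; Cl(240°)/COOH(240°) eclipsed 9.4 → 34.1 kJ/mol.
SH at 60° (staggered): NH2(0°)/SH(60°) gauche 3.2; NH2(0°)/COOH(300°) gauche 3.3; CH3(120°)/SH(60°) gauche 3.3; CH3(120°)/I(180°) gauche 4.5; Cl(240°)/I(180°) gauche 3.6; Cl(240°)/COOH(300°) gauche 2.6 → 20.5 kJ/mol.
SH at 120° (eclipsed): NH2(0°)/COOH(0°) eclipsed 12.2; CH3(120°)/SH(120°) eclipsed 12.3; Cl(240°)/I(240°) eclipsed 10.8 → 35.3 kJ/mol.
SH at 180° (staggered): NH2(0°)/I(300°) gauche 4.1; NH2(0°)/COOH(60°) gauche 3.3; CH3(120°)/SH(180°) gauche 3.3; CH3(120°)/COOH(60°) gauche 3.7; Cl(240°)/SH(180°) gauche 3.3; Cl(240°)/I(300°) gauche 3.6 → 21.3 kJ/mol.
SH at 240° (eclipsed): NH2(0°)/I(0°) eclipsed 12.6; CH3(120°)/COOH(120°) eclipsed 11.1; Cl(240°)/SH(240°) eclipsed 10.4 → 34.1 kJ/mol.
SH at 300° (staggered): NH2(0°)/SH(300°) gauche 3.2; NH2(0°)/I(60°) gauche 4.1; CH3(120°)/I(60°) gauche 4.5; CH3(120°)/COOH(180°) gauche 3.7; Cl(240°)/SH(300°) gauche 3.3; Cl(240°)/COOH(180°) gauche 2.6 → 21.4 kJ/mol.
The maximum (35.3 kJ/mol) occurs with SH at 120°.

120°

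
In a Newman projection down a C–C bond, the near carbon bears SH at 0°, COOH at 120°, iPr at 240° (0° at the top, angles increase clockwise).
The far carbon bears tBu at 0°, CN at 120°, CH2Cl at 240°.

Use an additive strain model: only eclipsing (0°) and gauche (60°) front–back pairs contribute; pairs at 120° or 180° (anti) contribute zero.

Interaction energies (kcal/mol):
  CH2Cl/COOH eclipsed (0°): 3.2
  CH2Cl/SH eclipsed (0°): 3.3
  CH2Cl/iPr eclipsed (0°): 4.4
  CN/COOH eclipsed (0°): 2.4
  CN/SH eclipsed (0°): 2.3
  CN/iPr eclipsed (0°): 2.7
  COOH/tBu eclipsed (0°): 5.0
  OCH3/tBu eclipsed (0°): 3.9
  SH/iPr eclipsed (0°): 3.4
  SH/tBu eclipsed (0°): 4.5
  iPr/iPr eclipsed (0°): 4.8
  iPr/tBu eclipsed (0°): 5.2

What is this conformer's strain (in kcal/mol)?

11.3 kcal/mol

This conformer is eclipsed. SH at 0° is eclipsed with tBu at 0° (4.5); COOH at 120° is eclipsed with CN at 120° (2.4); iPr at 240° is eclipsed with CH2Cl at 240° (4.4). Total 11.3 kcal/mol.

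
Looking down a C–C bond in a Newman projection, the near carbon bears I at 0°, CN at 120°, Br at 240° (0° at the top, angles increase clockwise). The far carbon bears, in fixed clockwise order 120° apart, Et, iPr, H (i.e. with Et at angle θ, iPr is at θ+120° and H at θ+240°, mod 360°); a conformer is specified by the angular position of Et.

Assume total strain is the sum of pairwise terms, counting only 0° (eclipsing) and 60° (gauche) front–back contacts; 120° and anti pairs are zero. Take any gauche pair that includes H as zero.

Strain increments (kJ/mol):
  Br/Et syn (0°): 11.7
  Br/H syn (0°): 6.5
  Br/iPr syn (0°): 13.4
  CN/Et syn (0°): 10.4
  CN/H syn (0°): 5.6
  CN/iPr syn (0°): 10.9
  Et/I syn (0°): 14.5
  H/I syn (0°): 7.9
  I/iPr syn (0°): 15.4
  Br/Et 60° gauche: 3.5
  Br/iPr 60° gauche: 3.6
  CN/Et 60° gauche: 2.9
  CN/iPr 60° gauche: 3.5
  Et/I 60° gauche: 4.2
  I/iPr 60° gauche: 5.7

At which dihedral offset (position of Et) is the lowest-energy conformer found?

Et at 0° is eclipsed. I at 0° is eclipsed with Et at 0° (14.5); CN at 120° is eclipsed with iPr at 120° (10.9); Br at 240° is eclipsed with H at 240° (6.5). Total 31.9 kJ/mol.
Et at 60° is staggered. I at 0° is gauche with Et at 60° (4.2); CN at 120° is gauche with Et at 60° (2.9); CN at 120° is gauche with iPr at 180° (3.5); Br at 240° is gauche with iPr at 180° (3.6). Total 14.2 kJ/mol.
Et at 120° is eclipsed. I at 0° is eclipsed with H at 0° (7.9); CN at 120° is eclipsed with Et at 120° (10.4); Br at 240° is eclipsed with iPr at 240° (13.4). Total 31.7 kJ/mol.
Et at 180° is staggered. I at 0° is gauche with iPr at 300° (5.7); CN at 120° is gauche with Et at 180° (2.9); Br at 240° is gauche with Et at 180° (3.5); Br at 240° is gauche with iPr at 300° (3.6). Total 15.7 kJ/mol.
Et at 240° is eclipsed. I at 0° is eclipsed with iPr at 0° (15.4); CN at 120° is eclipsed with H at 120° (5.6); Br at 240° is eclipsed with Et at 240° (11.7). Total 32.7 kJ/mol.
Et at 300° is staggered. I at 0° is gauche with Et at 300° (4.2); I at 0° is gauche with iPr at 60° (5.7); CN at 120° is gauche with iPr at 60° (3.5); Br at 240° is gauche with Et at 300° (3.5). Total 16.9 kJ/mol.
The minimum (14.2 kJ/mol) occurs with Et at 60°.

60°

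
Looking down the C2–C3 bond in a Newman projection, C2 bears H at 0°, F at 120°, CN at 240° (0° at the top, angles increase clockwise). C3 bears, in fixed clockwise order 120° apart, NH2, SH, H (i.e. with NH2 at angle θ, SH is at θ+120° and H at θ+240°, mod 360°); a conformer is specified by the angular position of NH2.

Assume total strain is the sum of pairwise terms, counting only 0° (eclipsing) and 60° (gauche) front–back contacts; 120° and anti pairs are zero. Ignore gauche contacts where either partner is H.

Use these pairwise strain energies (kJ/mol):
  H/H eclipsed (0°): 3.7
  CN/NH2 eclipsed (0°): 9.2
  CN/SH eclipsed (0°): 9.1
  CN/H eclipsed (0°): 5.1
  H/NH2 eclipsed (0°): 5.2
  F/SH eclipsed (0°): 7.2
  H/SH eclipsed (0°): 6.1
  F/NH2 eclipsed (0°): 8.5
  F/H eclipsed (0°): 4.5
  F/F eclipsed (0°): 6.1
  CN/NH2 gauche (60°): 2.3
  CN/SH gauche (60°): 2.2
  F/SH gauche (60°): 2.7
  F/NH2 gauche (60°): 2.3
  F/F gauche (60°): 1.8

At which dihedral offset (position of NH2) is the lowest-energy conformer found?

NH2 at 0° is eclipsed. H at 0° is eclipsed with NH2 at 0° (5.2); F at 120° is eclipsed with SH at 120° (7.2); CN at 240° is eclipsed with H at 240° (5.1). Total 17.5 kJ/mol.
NH2 at 60° is staggered. F at 120° is gauche with NH2 at 60° (2.3); F at 120° is gauche with SH at 180° (2.7); CN at 240° is gauche with SH at 180° (2.2). Total 7.2 kJ/mol.
NH2 at 120° is eclipsed. H at 0° is eclipsed with H at 0° (3.7); F at 120° is eclipsed with NH2 at 120° (8.5); CN at 240° is eclipsed with SH at 240° (9.1). Total 21.3 kJ/mol.
NH2 at 180° is staggered. F at 120° is gauche with NH2 at 180° (2.3); CN at 240° is gauche with NH2 at 180° (2.3); CN at 240° is gauche with SH at 300° (2.2). Total 6.8 kJ/mol.
NH2 at 240° is eclipsed. H at 0° is eclipsed with SH at 0° (6.1); F at 120° is eclipsed with H at 120° (4.5); CN at 240° is eclipsed with NH2 at 240° (9.2). Total 19.8 kJ/mol.
NH2 at 300° is staggered. F at 120° is gauche with SH at 60° (2.7); CN at 240° is gauche with NH2 at 300° (2.3). Total 5.0 kJ/mol.
The minimum (5.0 kJ/mol) occurs with NH2 at 300°.

300°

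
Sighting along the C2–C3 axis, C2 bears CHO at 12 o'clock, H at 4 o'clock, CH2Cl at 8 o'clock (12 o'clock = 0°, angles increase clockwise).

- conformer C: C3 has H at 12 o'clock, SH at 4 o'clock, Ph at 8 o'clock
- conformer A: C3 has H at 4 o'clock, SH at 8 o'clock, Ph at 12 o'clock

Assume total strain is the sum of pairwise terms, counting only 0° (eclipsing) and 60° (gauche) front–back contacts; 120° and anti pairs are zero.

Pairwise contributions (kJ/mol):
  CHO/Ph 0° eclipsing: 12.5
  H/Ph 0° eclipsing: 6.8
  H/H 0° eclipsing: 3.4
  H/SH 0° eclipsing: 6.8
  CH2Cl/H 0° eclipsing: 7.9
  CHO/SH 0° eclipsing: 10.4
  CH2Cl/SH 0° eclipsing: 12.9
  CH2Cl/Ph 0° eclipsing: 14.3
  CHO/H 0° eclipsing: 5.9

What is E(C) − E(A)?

C (eclipsed): CHO–H eclipsed, H–SH eclipsed, CH2Cl–Ph eclipsed; 5.9 + 6.8 + 14.3 = 27.0 kJ/mol.
A (eclipsed): CHO–Ph eclipsed, H–H eclipsed, CH2Cl–SH eclipsed; 12.5 + 3.4 + 12.9 = 28.8 kJ/mol.
E(C) − E(A) = 27.0 − 28.8 = -1.8 kJ/mol.

-1.8 kJ/mol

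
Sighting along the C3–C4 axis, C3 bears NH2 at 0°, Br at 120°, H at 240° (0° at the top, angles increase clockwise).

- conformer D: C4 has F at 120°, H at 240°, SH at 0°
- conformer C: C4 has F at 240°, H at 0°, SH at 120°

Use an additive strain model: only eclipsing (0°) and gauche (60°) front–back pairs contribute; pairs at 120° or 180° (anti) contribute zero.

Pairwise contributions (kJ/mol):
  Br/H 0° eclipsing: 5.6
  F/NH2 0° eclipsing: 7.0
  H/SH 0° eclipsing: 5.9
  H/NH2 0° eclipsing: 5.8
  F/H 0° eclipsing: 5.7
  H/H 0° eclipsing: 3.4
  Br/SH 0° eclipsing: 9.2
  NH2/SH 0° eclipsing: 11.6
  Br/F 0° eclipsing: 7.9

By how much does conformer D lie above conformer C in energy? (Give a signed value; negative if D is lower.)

D (eclipsed): NH2–SH eclipsed, Br–F eclipsed, H–H eclipsed; 11.6 + 7.9 + 3.4 = 22.9 kJ/mol.
C (eclipsed): NH2–H eclipsed, Br–SH eclipsed, H–F eclipsed; 5.8 + 9.2 + 5.7 = 20.7 kJ/mol.
E(D) − E(C) = 22.9 − 20.7 = +2.2 kJ/mol.

+2.2 kJ/mol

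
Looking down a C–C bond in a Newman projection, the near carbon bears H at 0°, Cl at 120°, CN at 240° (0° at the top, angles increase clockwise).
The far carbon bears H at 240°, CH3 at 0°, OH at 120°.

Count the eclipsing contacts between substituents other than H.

1

Non-H eclipsing pairs: Cl(120°)/OH(120°) — 1 interaction.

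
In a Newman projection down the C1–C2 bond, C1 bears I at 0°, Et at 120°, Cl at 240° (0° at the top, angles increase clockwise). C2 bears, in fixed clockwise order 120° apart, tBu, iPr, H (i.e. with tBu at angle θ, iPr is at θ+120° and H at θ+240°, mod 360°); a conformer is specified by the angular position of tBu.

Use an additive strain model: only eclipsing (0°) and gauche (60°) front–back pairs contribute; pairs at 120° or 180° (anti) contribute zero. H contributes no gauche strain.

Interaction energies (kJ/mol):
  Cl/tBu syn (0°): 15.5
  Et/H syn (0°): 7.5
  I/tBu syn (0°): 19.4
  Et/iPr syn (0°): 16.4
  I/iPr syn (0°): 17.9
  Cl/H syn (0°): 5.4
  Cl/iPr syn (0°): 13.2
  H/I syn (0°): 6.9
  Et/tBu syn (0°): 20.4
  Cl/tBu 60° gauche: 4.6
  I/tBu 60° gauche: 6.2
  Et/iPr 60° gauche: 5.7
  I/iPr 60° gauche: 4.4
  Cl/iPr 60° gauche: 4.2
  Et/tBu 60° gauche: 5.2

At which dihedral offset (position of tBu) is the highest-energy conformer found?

tBu at 0° (eclipsed): I–tBu eclipsed, Et–iPr eclipsed, Cl–H eclipsed; 19.4 + 16.4 + 5.4 = 41.2 kJ/mol.
tBu at 60° (staggered): I–tBu gauche, Et–tBu gauche, Et–iPr gauche, Cl–iPr gauche; 6.2 + 5.2 + 5.7 + 4.2 = 21.3 kJ/mol.
tBu at 120° (eclipsed): I–H eclipsed, Et–tBu eclipsed, Cl–iPr eclipsed; 6.9 + 20.4 + 13.2 = 40.5 kJ/mol.
tBu at 180° (staggered): I–iPr gauche, Et–tBu gauche, Cl–tBu gauche, Cl–iPr gauche; 4.4 + 5.2 + 4.6 + 4.2 = 18.4 kJ/mol.
tBu at 240° (eclipsed): I–iPr eclipsed, Et–H eclipsed, Cl–tBu eclipsed; 17.9 + 7.5 + 15.5 = 40.9 kJ/mol.
tBu at 300° (staggered): I–tBu gauche, I–iPr gauche, Et–iPr gauche, Cl–tBu gauche; 6.2 + 4.4 + 5.7 + 4.6 = 20.9 kJ/mol.
The maximum (41.2 kJ/mol) occurs with tBu at 0°.

0°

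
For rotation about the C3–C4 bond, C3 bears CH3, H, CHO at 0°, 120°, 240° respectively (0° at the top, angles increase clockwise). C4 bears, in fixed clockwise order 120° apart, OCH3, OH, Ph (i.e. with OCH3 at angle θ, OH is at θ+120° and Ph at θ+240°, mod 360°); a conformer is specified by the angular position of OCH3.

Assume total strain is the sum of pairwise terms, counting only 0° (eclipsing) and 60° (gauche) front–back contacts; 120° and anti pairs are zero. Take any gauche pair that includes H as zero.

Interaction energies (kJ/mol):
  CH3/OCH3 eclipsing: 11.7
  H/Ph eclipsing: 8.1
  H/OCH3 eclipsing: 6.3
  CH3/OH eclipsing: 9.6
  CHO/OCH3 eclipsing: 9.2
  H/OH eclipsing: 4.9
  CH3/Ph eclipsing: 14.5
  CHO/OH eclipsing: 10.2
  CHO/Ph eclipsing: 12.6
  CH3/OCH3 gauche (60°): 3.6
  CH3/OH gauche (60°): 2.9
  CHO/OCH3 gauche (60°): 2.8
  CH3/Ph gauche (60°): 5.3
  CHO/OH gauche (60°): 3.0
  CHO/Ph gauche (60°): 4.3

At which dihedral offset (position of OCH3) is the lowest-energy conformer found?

300°

OCH3 at 0° is eclipsed. CH3 at 0° is eclipsed with OCH3 at 0° (11.7); H at 120° is eclipsed with OH at 120° (4.9); CHO at 240° is eclipsed with Ph at 240° (12.6). Total 29.2 kJ/mol.
OCH3 at 60° is staggered. CH3 at 0° is gauche with OCH3 at 60° (3.6); CH3 at 0° is gauche with Ph at 300° (5.3); CHO at 240° is gauche with OH at 180° (3.0); CHO at 240° is gauche with Ph at 300° (4.3). Total 16.2 kJ/mol.
OCH3 at 120° is eclipsed. CH3 at 0° is eclipsed with Ph at 0° (14.5); H at 120° is eclipsed with OCH3 at 120° (6.3); CHO at 240° is eclipsed with OH at 240° (10.2). Total 31.0 kJ/mol.
OCH3 at 180° is staggered. CH3 at 0° is gauche with OH at 300° (2.9); CH3 at 0° is gauche with Ph at 60° (5.3); CHO at 240° is gauche with OCH3 at 180° (2.8); CHO at 240° is gauche with OH at 300° (3.0). Total 14.0 kJ/mol.
OCH3 at 240° is eclipsed. CH3 at 0° is eclipsed with OH at 0° (9.6); H at 120° is eclipsed with Ph at 120° (8.1); CHO at 240° is eclipsed with OCH3 at 240° (9.2). Total 26.9 kJ/mol.
OCH3 at 300° is staggered. CH3 at 0° is gauche with OCH3 at 300° (3.6); CH3 at 0° is gauche with OH at 60° (2.9); CHO at 240° is gauche with OCH3 at 300° (2.8); CHO at 240° is gauche with Ph at 180° (4.3). Total 13.6 kJ/mol.
The minimum (13.6 kJ/mol) occurs with OCH3 at 300°.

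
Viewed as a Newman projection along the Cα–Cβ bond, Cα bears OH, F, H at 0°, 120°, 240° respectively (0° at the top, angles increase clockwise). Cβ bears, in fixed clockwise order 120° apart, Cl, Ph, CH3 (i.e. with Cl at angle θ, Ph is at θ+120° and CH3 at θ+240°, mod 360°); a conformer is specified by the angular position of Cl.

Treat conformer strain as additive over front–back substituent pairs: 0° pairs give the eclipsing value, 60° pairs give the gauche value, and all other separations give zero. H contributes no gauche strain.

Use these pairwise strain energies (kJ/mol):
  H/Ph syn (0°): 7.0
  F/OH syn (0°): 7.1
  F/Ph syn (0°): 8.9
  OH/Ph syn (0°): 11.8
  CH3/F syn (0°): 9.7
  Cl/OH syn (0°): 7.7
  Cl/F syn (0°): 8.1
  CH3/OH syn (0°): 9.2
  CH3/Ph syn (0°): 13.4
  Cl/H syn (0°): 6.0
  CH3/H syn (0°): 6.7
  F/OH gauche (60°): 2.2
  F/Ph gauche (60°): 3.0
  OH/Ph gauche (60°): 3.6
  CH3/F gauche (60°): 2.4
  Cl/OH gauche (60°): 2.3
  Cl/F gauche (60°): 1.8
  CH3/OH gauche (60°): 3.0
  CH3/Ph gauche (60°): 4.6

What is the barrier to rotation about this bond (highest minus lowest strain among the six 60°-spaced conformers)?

Cl at 0° (eclipsed): OH(0°)/Cl(0°) eclipsed 7.7; F(120°)/Ph(120°) eclipsed 8.9; H(240°)/CH3(240°) eclipsed 6.7 → 23.3 kJ/mol.
Cl at 60° (staggered): OH(0°)/Cl(60°) gauche 2.3; OH(0°)/CH3(300°) gauche 3.0; F(120°)/Cl(60°) gauche 1.8; F(120°)/Ph(180°) gauche 3.0 → 10.1 kJ/mol.
Cl at 120° (eclipsed): OH(0°)/CH3(0°) eclipsed 9.2; F(120°)/Cl(120°) eclipsed 8.1; H(240°)/Ph(240°) eclipsed 7.0 → 24.3 kJ/mol.
Cl at 180° (staggered): OH(0°)/Ph(300°) gauche 3.6; OH(0°)/CH3(60°) gauche 3.0; F(120°)/Cl(180°) gauche 1.8; F(120°)/CH3(60°) gauche 2.4 → 10.8 kJ/mol.
Cl at 240° (eclipsed): OH(0°)/Ph(0°) eclipsed 11.8; F(120°)/CH3(120°) eclipsed 9.7; H(240°)/Cl(240°) eclipsed 6.0 → 27.5 kJ/mol.
Cl at 300° (staggered): OH(0°)/Cl(300°) gauche 2.3; OH(0°)/Ph(60°) gauche 3.6; F(120°)/Ph(60°) gauche 3.0; F(120°)/CH3(180°) gauche 2.4 → 11.3 kJ/mol.
Max at 240° (27.5 kJ/mol), min at 60° (10.1 kJ/mol); barrier = 17.4 kJ/mol.

17.4 kJ/mol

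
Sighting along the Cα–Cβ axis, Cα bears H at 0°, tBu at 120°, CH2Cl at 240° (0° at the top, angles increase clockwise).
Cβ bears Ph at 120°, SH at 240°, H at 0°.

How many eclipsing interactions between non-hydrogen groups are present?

Non-H eclipsing pairs: tBu(120°)/Ph(120°); CH2Cl(240°)/SH(240°) — 2 interactions.

2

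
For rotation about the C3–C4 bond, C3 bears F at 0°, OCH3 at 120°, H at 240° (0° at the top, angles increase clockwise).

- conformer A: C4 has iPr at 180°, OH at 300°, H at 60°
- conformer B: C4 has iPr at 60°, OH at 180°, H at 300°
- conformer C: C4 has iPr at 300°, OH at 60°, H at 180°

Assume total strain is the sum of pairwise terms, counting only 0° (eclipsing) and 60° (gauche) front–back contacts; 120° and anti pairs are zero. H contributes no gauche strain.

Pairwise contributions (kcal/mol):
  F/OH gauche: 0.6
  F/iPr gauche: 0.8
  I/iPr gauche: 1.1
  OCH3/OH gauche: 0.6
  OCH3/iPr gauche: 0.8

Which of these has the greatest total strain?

A (staggered): F–OH gauche, OCH3–iPr gauche; 0.6 + 0.8 = 1.4 kcal/mol.
B (staggered): F–iPr gauche, OCH3–iPr gauche, OCH3–OH gauche; 0.8 + 0.8 + 0.6 = 2.2 kcal/mol.
C (staggered): F–iPr gauche, F–OH gauche, OCH3–OH gauche; 0.8 + 0.6 + 0.6 = 2.0 kcal/mol.
B has the highest total (2.2 kcal/mol).

B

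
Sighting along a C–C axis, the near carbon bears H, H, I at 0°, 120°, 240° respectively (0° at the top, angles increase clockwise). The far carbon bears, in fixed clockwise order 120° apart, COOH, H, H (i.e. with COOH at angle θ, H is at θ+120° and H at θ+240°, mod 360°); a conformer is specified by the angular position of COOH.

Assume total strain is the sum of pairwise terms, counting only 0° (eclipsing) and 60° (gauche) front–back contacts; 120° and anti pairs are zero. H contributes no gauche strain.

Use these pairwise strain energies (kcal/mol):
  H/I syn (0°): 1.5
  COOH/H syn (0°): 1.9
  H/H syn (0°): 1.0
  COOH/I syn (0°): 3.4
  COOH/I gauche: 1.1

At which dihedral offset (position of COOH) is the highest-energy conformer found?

COOH at 0° (eclipsed): H–COOH eclipsed, H–H eclipsed, I–H eclipsed; 1.9 + 1.0 + 1.5 = 4.4 kcal/mol.
COOH at 60° (staggered): no non-H gauche contacts → 0.0 kcal/mol.
COOH at 120° (eclipsed): H–H eclipsed, H–COOH eclipsed, I–H eclipsed; 1.0 + 1.9 + 1.5 = 4.4 kcal/mol.
COOH at 180° (staggered): I–COOH gauche; 1.1 = 1.1 kcal/mol.
COOH at 240° (eclipsed): H–H eclipsed, H–H eclipsed, I–COOH eclipsed; 1.0 + 1.0 + 3.4 = 5.4 kcal/mol.
COOH at 300° (staggered): I–COOH gauche; 1.1 = 1.1 kcal/mol.
The maximum (5.4 kcal/mol) occurs with COOH at 240°.

240°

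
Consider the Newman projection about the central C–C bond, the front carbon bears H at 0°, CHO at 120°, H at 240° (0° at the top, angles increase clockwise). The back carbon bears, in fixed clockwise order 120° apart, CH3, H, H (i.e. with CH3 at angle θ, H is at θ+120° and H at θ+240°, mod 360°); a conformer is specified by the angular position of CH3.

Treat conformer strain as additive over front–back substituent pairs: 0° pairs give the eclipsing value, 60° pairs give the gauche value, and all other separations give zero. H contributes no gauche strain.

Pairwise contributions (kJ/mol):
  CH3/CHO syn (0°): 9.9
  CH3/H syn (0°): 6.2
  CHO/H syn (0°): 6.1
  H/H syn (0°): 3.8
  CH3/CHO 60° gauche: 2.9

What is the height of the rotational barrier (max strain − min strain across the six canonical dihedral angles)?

CH3 at 0° is eclipsed. H at 0° is eclipsed with CH3 at 0° (6.2); CHO at 120° is eclipsed with H at 120° (6.1); H at 240° is eclipsed with H at 240° (3.8). Total 16.1 kJ/mol.
CH3 at 60° is staggered. CHO at 120° is gauche with CH3 at 60° (2.9). Total 2.9 kJ/mol.
CH3 at 120° is eclipsed. H at 0° is eclipsed with H at 0° (3.8); CHO at 120° is eclipsed with CH3 at 120° (9.9); H at 240° is eclipsed with H at 240° (3.8). Total 17.5 kJ/mol.
CH3 at 180° is staggered. CHO at 120° is gauche with CH3 at 180° (2.9). Total 2.9 kJ/mol.
CH3 at 240° is eclipsed. H at 0° is eclipsed with H at 0° (3.8); CHO at 120° is eclipsed with H at 120° (6.1); H at 240° is eclipsed with CH3 at 240° (6.2). Total 16.1 kJ/mol.
CH3 at 300° (staggered): no non-H gauche contacts → 0.0 kJ/mol.
Max at 120° (17.5 kJ/mol), min at 300° (0.0 kJ/mol); barrier = 17.5 kJ/mol.

17.5 kJ/mol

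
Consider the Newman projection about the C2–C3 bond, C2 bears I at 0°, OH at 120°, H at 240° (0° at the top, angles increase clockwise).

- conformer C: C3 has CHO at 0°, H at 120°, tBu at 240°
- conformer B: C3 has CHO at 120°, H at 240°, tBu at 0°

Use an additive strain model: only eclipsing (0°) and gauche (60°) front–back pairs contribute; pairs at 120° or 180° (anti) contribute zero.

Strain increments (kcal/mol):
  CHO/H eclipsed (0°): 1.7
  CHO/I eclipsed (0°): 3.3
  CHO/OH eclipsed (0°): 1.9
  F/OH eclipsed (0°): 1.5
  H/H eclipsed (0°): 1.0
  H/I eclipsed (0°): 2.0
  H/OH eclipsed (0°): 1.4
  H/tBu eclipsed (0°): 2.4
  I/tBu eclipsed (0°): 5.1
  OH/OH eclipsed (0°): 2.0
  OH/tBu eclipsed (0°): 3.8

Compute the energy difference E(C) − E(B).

C is eclipsed. I at 0° is eclipsed with CHO at 0° (3.3); OH at 120° is eclipsed with H at 120° (1.4); H at 240° is eclipsed with tBu at 240° (2.4). Total 7.1 kcal/mol.
B is eclipsed. I at 0° is eclipsed with tBu at 0° (5.1); OH at 120° is eclipsed with CHO at 120° (1.9); H at 240° is eclipsed with H at 240° (1.0). Total 8.0 kcal/mol.
E(C) − E(B) = 7.1 − 8.0 = -0.9 kcal/mol.

-0.9 kcal/mol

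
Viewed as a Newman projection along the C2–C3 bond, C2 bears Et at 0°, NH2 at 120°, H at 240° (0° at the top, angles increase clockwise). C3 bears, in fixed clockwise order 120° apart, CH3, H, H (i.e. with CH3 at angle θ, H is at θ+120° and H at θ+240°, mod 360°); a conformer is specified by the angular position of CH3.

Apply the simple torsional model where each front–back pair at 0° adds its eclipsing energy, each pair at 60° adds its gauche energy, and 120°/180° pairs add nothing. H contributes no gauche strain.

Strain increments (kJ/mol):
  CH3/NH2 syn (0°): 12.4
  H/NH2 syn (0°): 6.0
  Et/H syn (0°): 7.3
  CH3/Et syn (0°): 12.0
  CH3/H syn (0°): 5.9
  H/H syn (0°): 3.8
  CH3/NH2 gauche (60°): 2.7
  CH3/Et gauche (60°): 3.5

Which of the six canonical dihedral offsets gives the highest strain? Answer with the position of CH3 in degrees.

120°

CH3 at 0° is eclipsed. Et at 0° is eclipsed with CH3 at 0° (12.0); NH2 at 120° is eclipsed with H at 120° (6.0); H at 240° is eclipsed with H at 240° (3.8). Total 21.8 kJ/mol.
CH3 at 60° is staggered. Et at 0° is gauche with CH3 at 60° (3.5); NH2 at 120° is gauche with CH3 at 60° (2.7). Total 6.2 kJ/mol.
CH3 at 120° is eclipsed. Et at 0° is eclipsed with H at 0° (7.3); NH2 at 120° is eclipsed with CH3 at 120° (12.4); H at 240° is eclipsed with H at 240° (3.8). Total 23.5 kJ/mol.
CH3 at 180° is staggered. NH2 at 120° is gauche with CH3 at 180° (2.7). Total 2.7 kJ/mol.
CH3 at 240° is eclipsed. Et at 0° is eclipsed with H at 0° (7.3); NH2 at 120° is eclipsed with H at 120° (6.0); H at 240° is eclipsed with CH3 at 240° (5.9). Total 19.2 kJ/mol.
CH3 at 300° is staggered. Et at 0° is gauche with CH3 at 300° (3.5). Total 3.5 kJ/mol.
The maximum (23.5 kJ/mol) occurs with CH3 at 120°.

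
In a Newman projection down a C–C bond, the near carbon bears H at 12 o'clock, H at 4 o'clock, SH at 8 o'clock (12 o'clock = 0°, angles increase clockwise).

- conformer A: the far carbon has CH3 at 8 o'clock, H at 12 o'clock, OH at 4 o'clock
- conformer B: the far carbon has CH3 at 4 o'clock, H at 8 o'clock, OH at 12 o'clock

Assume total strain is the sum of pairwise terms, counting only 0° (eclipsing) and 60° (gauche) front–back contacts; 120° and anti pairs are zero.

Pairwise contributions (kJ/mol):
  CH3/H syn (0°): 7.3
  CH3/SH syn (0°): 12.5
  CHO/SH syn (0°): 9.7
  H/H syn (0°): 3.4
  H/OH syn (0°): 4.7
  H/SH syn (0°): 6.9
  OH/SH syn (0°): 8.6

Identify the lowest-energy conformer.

A is eclipsed. H at 0° is eclipsed with H at 0° (3.4); H at 120° is eclipsed with OH at 120° (4.7); SH at 240° is eclipsed with CH3 at 240° (12.5). Total 20.6 kJ/mol.
B is eclipsed. H at 0° is eclipsed with OH at 0° (4.7); H at 120° is eclipsed with CH3 at 120° (7.3); SH at 240° is eclipsed with H at 240° (6.9). Total 18.9 kJ/mol.
B has the lowest total (18.9 kJ/mol).

B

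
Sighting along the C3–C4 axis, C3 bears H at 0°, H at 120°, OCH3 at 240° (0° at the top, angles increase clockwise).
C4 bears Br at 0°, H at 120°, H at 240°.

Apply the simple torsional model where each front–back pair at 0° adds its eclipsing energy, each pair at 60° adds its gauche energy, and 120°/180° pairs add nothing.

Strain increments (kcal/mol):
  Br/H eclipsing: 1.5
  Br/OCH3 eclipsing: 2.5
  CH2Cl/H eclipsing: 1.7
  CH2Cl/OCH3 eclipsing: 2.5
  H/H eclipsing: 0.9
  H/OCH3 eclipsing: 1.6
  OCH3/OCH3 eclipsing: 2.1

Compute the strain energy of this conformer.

This conformer (eclipsed): H(0°)/Br(0°) eclipsed 1.5; H(120°)/H(120°) eclipsed 0.9; OCH3(240°)/H(240°) eclipsed 1.6 → 4.0 kcal/mol.

4.0 kcal/mol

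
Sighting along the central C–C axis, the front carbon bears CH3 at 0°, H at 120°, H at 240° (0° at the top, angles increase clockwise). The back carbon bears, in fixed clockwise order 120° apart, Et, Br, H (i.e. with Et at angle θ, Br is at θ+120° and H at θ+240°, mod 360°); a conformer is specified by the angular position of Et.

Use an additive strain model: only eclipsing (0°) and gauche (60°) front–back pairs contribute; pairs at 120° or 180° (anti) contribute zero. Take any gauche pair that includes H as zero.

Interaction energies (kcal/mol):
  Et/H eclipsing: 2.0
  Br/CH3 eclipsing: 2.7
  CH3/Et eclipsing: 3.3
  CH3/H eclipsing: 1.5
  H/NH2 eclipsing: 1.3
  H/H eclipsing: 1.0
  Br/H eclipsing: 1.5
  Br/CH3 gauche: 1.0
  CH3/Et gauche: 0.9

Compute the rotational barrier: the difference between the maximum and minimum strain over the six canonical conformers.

4.9 kcal/mol

Et at 0° (eclipsed): CH3–Et eclipsed, H–Br eclipsed, H–H eclipsed; 3.3 + 1.5 + 1.0 = 5.8 kcal/mol.
Et at 60° (staggered): CH3–Et gauche; 0.9 = 0.9 kcal/mol.
Et at 120° (eclipsed): CH3–H eclipsed, H–Et eclipsed, H–Br eclipsed; 1.5 + 2.0 + 1.5 = 5.0 kcal/mol.
Et at 180° (staggered): CH3–Br gauche; 1.0 = 1.0 kcal/mol.
Et at 240° (eclipsed): CH3–Br eclipsed, H–H eclipsed, H–Et eclipsed; 2.7 + 1.0 + 2.0 = 5.7 kcal/mol.
Et at 300° (staggered): CH3–Et gauche, CH3–Br gauche; 0.9 + 1.0 = 1.9 kcal/mol.
Max at 0° (5.8 kcal/mol), min at 60° (0.9 kcal/mol); barrier = 4.9 kcal/mol.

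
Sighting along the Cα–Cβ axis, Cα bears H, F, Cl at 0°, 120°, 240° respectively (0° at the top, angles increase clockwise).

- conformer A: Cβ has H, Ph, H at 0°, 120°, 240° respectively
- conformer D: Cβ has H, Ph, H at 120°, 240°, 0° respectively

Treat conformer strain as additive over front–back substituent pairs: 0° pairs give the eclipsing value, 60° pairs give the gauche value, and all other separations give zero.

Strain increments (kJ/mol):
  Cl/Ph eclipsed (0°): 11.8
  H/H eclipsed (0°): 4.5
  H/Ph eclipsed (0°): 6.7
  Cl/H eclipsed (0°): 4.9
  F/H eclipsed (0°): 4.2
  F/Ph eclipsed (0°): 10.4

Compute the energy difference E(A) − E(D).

-0.7 kJ/mol

A (eclipsed): H–H eclipsed, F–Ph eclipsed, Cl–H eclipsed; 4.5 + 10.4 + 4.9 = 19.8 kJ/mol.
D (eclipsed): H–H eclipsed, F–H eclipsed, Cl–Ph eclipsed; 4.5 + 4.2 + 11.8 = 20.5 kJ/mol.
E(A) − E(D) = 19.8 − 20.5 = -0.7 kJ/mol.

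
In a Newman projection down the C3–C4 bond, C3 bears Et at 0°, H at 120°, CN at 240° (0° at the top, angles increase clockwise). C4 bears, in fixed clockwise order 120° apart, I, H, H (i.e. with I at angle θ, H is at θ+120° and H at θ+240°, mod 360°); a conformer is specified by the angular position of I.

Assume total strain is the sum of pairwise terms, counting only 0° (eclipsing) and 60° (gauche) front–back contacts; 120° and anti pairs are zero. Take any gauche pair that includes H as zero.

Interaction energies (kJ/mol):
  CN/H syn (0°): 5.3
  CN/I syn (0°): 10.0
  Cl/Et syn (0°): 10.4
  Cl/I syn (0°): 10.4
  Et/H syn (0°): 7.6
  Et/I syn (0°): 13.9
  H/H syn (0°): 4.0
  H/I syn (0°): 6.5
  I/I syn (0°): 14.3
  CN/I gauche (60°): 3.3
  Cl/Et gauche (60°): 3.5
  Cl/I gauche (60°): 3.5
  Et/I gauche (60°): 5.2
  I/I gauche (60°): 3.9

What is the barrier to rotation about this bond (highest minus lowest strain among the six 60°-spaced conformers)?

19.9 kJ/mol

I at 0° (eclipsed): Et–I eclipsed, H–H eclipsed, CN–H eclipsed; 13.9 + 4.0 + 5.3 = 23.2 kJ/mol.
I at 60° (staggered): Et–I gauche; 5.2 = 5.2 kJ/mol.
I at 120° (eclipsed): Et–H eclipsed, H–I eclipsed, CN–H eclipsed; 7.6 + 6.5 + 5.3 = 19.4 kJ/mol.
I at 180° (staggered): CN–I gauche; 3.3 = 3.3 kJ/mol.
I at 240° (eclipsed): Et–H eclipsed, H–H eclipsed, CN–I eclipsed; 7.6 + 4.0 + 10.0 = 21.6 kJ/mol.
I at 300° (staggered): Et–I gauche, CN–I gauche; 5.2 + 3.3 = 8.5 kJ/mol.
Max at 0° (23.2 kJ/mol), min at 180° (3.3 kJ/mol); barrier = 19.9 kJ/mol.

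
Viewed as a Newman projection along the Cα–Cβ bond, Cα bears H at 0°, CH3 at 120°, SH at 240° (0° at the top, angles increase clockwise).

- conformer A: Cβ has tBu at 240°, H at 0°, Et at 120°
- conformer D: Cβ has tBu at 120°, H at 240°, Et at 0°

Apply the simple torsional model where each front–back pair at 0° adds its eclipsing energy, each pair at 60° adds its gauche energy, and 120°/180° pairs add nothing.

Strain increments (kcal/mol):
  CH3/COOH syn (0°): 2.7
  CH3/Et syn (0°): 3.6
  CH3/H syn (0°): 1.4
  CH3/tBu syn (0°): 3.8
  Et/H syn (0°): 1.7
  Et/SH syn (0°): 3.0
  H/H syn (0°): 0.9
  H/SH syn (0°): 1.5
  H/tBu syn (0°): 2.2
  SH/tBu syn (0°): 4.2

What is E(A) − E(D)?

+1.7 kcal/mol

A is eclipsed. H at 0° is eclipsed with H at 0° (0.9); CH3 at 120° is eclipsed with Et at 120° (3.6); SH at 240° is eclipsed with tBu at 240° (4.2). Total 8.7 kcal/mol.
D is eclipsed. H at 0° is eclipsed with Et at 0° (1.7); CH3 at 120° is eclipsed with tBu at 120° (3.8); SH at 240° is eclipsed with H at 240° (1.5). Total 7.0 kcal/mol.
E(A) − E(D) = 8.7 − 7.0 = +1.7 kcal/mol.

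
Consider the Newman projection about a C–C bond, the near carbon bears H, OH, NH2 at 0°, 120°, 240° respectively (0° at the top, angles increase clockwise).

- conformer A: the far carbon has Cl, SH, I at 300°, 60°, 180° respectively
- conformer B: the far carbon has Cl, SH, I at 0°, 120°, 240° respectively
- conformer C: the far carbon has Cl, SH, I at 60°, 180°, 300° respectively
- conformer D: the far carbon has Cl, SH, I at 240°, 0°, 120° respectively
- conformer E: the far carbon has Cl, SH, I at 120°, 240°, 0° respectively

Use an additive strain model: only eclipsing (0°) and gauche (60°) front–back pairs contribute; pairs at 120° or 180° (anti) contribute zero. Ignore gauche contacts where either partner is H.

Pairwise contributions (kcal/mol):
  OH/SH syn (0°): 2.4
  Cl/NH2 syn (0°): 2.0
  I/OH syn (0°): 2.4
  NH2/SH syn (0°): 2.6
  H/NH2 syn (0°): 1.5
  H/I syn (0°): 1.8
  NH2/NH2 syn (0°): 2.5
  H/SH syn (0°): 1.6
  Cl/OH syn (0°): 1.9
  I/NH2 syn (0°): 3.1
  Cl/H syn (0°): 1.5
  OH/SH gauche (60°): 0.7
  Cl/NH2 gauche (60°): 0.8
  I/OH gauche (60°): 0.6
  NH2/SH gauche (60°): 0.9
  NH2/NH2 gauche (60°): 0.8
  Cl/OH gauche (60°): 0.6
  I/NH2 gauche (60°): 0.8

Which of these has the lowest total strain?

A

A (staggered): OH(120°)/SH(60°) gauche 0.7; OH(120°)/I(180°) gauche 0.6; NH2(240°)/Cl(300°) gauche 0.8; NH2(240°)/I(180°) gauche 0.8 → 2.9 kcal/mol.
B (eclipsed): H(0°)/Cl(0°) eclipsed 1.5; OH(120°)/SH(120°) eclipsed 2.4; NH2(240°)/I(240°) eclipsed 3.1 → 7.0 kcal/mol.
C (staggered): OH(120°)/Cl(60°) gauche 0.6; OH(120°)/SH(180°) gauche 0.7; NH2(240°)/SH(180°) gauche 0.9; NH2(240°)/I(300°) gauche 0.8 → 3.0 kcal/mol.
D (eclipsed): H(0°)/SH(0°) eclipsed 1.6; OH(120°)/I(120°) eclipsed 2.4; NH2(240°)/Cl(240°) eclipsed 2.0 → 6.0 kcal/mol.
E (eclipsed): H(0°)/I(0°) eclipsed 1.8; OH(120°)/Cl(120°) eclipsed 1.9; NH2(240°)/SH(240°) eclipsed 2.6 → 6.3 kcal/mol.
A has the lowest total (2.9 kcal/mol).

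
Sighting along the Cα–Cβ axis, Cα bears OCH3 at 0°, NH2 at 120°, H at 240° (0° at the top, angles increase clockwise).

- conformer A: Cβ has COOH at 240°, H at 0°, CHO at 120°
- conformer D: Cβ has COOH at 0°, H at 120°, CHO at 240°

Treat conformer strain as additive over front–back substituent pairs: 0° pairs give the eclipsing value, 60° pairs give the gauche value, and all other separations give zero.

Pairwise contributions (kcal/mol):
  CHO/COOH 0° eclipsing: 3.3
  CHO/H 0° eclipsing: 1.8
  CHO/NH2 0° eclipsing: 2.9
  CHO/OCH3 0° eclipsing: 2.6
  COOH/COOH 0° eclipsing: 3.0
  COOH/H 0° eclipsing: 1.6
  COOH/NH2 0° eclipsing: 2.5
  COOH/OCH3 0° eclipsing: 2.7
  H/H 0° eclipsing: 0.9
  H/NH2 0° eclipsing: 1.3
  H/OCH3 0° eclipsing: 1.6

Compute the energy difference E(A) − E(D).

A is eclipsed. OCH3 at 0° is eclipsed with H at 0° (1.6); NH2 at 120° is eclipsed with CHO at 120° (2.9); H at 240° is eclipsed with COOH at 240° (1.6). Total 6.1 kcal/mol.
D is eclipsed. OCH3 at 0° is eclipsed with COOH at 0° (2.7); NH2 at 120° is eclipsed with H at 120° (1.3); H at 240° is eclipsed with CHO at 240° (1.8). Total 5.8 kcal/mol.
E(A) − E(D) = 6.1 − 5.8 = +0.3 kcal/mol.

+0.3 kcal/mol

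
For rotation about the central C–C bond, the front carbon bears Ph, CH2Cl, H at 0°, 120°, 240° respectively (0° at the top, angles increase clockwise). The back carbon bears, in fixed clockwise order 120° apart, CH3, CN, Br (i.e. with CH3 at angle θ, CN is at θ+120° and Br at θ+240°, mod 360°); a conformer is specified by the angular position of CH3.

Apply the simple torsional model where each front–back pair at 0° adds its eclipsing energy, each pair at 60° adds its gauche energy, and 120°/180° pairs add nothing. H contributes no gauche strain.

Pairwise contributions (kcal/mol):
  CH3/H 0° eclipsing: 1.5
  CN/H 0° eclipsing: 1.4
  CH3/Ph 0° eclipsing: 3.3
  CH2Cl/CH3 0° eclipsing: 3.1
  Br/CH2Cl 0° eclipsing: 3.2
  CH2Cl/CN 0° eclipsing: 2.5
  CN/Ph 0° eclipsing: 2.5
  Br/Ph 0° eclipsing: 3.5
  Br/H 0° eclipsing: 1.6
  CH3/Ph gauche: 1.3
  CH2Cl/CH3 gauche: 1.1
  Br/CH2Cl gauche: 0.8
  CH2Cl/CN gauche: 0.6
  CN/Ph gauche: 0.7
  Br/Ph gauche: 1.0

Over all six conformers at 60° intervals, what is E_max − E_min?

4.6 kcal/mol

CH3 at 0° (eclipsed): Ph(0°)/CH3(0°) eclipsed 3.3; CH2Cl(120°)/CN(120°) eclipsed 2.5; H(240°)/Br(240°) eclipsed 1.6 → 7.4 kcal/mol.
CH3 at 60° (staggered): Ph(0°)/CH3(60°) gauche 1.3; Ph(0°)/Br(300°) gauche 1.0; CH2Cl(120°)/CH3(60°) gauche 1.1; CH2Cl(120°)/CN(180°) gauche 0.6 → 4.0 kcal/mol.
CH3 at 120° (eclipsed): Ph(0°)/Br(0°) eclipsed 3.5; CH2Cl(120°)/CH3(120°) eclipsed 3.1; H(240°)/CN(240°) eclipsed 1.4 → 8.0 kcal/mol.
CH3 at 180° (staggered): Ph(0°)/CN(300°) gauche 0.7; Ph(0°)/Br(60°) gauche 1.0; CH2Cl(120°)/CH3(180°) gauche 1.1; CH2Cl(120°)/Br(60°) gauche 0.8 → 3.6 kcal/mol.
CH3 at 240° (eclipsed): Ph(0°)/CN(0°) eclipsed 2.5; CH2Cl(120°)/Br(120°) eclipsed 3.2; H(240°)/CH3(240°) eclipsed 1.5 → 7.2 kcal/mol.
CH3 at 300° (staggered): Ph(0°)/CH3(300°) gauche 1.3; Ph(0°)/CN(60°) gauche 0.7; CH2Cl(120°)/CN(60°) gauche 0.6; CH2Cl(120°)/Br(180°) gauche 0.8 → 3.4 kcal/mol.
Max at 120° (8.0 kcal/mol), min at 300° (3.4 kcal/mol); barrier = 4.6 kcal/mol.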